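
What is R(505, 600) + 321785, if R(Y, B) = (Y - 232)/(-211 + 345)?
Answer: 43119463/134 ≈ 3.2179e+5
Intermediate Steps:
R(Y, B) = -116/67 + Y/134 (R(Y, B) = (-232 + Y)/134 = (-232 + Y)*(1/134) = -116/67 + Y/134)
R(505, 600) + 321785 = (-116/67 + (1/134)*505) + 321785 = (-116/67 + 505/134) + 321785 = 273/134 + 321785 = 43119463/134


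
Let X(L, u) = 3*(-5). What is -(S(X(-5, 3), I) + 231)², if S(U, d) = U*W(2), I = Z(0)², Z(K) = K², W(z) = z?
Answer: -40401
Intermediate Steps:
X(L, u) = -15
I = 0 (I = (0²)² = 0² = 0)
S(U, d) = 2*U (S(U, d) = U*2 = 2*U)
-(S(X(-5, 3), I) + 231)² = -(2*(-15) + 231)² = -(-30 + 231)² = -1*201² = -1*40401 = -40401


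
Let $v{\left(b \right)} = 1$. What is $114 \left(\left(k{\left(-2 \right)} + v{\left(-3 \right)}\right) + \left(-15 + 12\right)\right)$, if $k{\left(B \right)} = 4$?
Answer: $228$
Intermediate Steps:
$114 \left(\left(k{\left(-2 \right)} + v{\left(-3 \right)}\right) + \left(-15 + 12\right)\right) = 114 \left(\left(4 + 1\right) + \left(-15 + 12\right)\right) = 114 \left(5 - 3\right) = 114 \cdot 2 = 228$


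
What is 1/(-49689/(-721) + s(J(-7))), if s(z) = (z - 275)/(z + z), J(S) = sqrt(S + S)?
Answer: -2884*I/(-200198*I + 28325*sqrt(14)) ≈ 0.011252 - 0.0059568*I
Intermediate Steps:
J(S) = sqrt(2)*sqrt(S) (J(S) = sqrt(2*S) = sqrt(2)*sqrt(S))
s(z) = (-275 + z)/(2*z) (s(z) = (-275 + z)/((2*z)) = (-275 + z)*(1/(2*z)) = (-275 + z)/(2*z))
1/(-49689/(-721) + s(J(-7))) = 1/(-49689/(-721) + (-275 + sqrt(2)*sqrt(-7))/(2*((sqrt(2)*sqrt(-7))))) = 1/(-49689*(-1/721) + (-275 + sqrt(2)*(I*sqrt(7)))/(2*((sqrt(2)*(I*sqrt(7)))))) = 1/(49689/721 + (-275 + I*sqrt(14))/(2*((I*sqrt(14))))) = 1/(49689/721 + (-I*sqrt(14)/14)*(-275 + I*sqrt(14))/2) = 1/(49689/721 - I*sqrt(14)*(-275 + I*sqrt(14))/28)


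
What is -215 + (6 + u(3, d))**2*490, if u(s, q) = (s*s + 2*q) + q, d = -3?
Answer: 17425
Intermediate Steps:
u(s, q) = s**2 + 3*q (u(s, q) = (s**2 + 2*q) + q = s**2 + 3*q)
-215 + (6 + u(3, d))**2*490 = -215 + (6 + (3**2 + 3*(-3)))**2*490 = -215 + (6 + (9 - 9))**2*490 = -215 + (6 + 0)**2*490 = -215 + 6**2*490 = -215 + 36*490 = -215 + 17640 = 17425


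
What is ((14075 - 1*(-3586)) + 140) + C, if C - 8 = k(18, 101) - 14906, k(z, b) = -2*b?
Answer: 2701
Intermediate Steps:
C = -15100 (C = 8 + (-2*101 - 14906) = 8 + (-202 - 14906) = 8 - 15108 = -15100)
((14075 - 1*(-3586)) + 140) + C = ((14075 - 1*(-3586)) + 140) - 15100 = ((14075 + 3586) + 140) - 15100 = (17661 + 140) - 15100 = 17801 - 15100 = 2701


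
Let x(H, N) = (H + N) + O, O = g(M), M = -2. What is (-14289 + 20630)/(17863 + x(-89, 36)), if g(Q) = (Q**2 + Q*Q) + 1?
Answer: 6341/17819 ≈ 0.35586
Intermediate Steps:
g(Q) = 1 + 2*Q**2 (g(Q) = (Q**2 + Q**2) + 1 = 2*Q**2 + 1 = 1 + 2*Q**2)
O = 9 (O = 1 + 2*(-2)**2 = 1 + 2*4 = 1 + 8 = 9)
x(H, N) = 9 + H + N (x(H, N) = (H + N) + 9 = 9 + H + N)
(-14289 + 20630)/(17863 + x(-89, 36)) = (-14289 + 20630)/(17863 + (9 - 89 + 36)) = 6341/(17863 - 44) = 6341/17819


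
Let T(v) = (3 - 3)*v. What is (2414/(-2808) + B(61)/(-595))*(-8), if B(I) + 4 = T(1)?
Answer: 1425098/208845 ≈ 6.8237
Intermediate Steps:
T(v) = 0 (T(v) = 0*v = 0)
B(I) = -4 (B(I) = -4 + 0 = -4)
(2414/(-2808) + B(61)/(-595))*(-8) = (2414/(-2808) - 4/(-595))*(-8) = (2414*(-1/2808) - 4*(-1/595))*(-8) = (-1207/1404 + 4/595)*(-8) = -712549/835380*(-8) = 1425098/208845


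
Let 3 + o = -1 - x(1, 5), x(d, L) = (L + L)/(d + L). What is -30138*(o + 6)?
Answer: -10046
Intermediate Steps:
x(d, L) = 2*L/(L + d) (x(d, L) = (2*L)/(L + d) = 2*L/(L + d))
o = -17/3 (o = -3 + (-1 - 2*5/(5 + 1)) = -3 + (-1 - 2*5/6) = -3 + (-1 - 1*5/3) = -3 + (-1 - 5/3) = -3 - 8/3 = -17/3 ≈ -5.6667)
-30138*(o + 6) = -30138*(-17/3 + 6) = -30138/3 = -5023*2 = -10046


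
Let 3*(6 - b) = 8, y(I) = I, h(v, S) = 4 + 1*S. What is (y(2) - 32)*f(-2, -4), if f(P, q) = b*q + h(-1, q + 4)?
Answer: 280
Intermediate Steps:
h(v, S) = 4 + S
b = 10/3 (b = 6 - ⅓*8 = 6 - 8/3 = 10/3 ≈ 3.3333)
f(P, q) = 8 + 13*q/3 (f(P, q) = 10*q/3 + (4 + (q + 4)) = 10*q/3 + (4 + (4 + q)) = 10*q/3 + (8 + q) = 8 + 13*q/3)
(y(2) - 32)*f(-2, -4) = (2 - 32)*(8 + (13/3)*(-4)) = -30*(8 - 52/3) = -30*(-28/3) = 280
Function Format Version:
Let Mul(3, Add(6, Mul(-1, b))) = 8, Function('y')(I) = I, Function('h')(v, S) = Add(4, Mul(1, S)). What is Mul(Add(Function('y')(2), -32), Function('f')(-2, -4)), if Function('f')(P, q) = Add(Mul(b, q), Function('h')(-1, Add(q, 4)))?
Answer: 280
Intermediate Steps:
Function('h')(v, S) = Add(4, S)
b = Rational(10, 3) (b = Add(6, Mul(Rational(-1, 3), 8)) = Add(6, Rational(-8, 3)) = Rational(10, 3) ≈ 3.3333)
Function('f')(P, q) = Add(8, Mul(Rational(13, 3), q)) (Function('f')(P, q) = Add(Mul(Rational(10, 3), q), Add(4, Add(q, 4))) = Add(Mul(Rational(10, 3), q), Add(4, Add(4, q))) = Add(Mul(Rational(10, 3), q), Add(8, q)) = Add(8, Mul(Rational(13, 3), q)))
Mul(Add(Function('y')(2), -32), Function('f')(-2, -4)) = Mul(Add(2, -32), Add(8, Mul(Rational(13, 3), -4))) = Mul(-30, Add(8, Rational(-52, 3))) = Mul(-30, Rational(-28, 3)) = 280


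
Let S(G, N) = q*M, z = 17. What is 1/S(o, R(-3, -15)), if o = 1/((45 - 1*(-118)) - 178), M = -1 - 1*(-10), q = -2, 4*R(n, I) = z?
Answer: -1/18 ≈ -0.055556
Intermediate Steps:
R(n, I) = 17/4 (R(n, I) = (¼)*17 = 17/4)
M = 9 (M = -1 + 10 = 9)
o = -1/15 (o = 1/((45 + 118) - 178) = 1/(163 - 178) = 1/(-15) = -1/15 ≈ -0.066667)
S(G, N) = -18 (S(G, N) = -2*9 = -18)
1/S(o, R(-3, -15)) = 1/(-18) = -1/18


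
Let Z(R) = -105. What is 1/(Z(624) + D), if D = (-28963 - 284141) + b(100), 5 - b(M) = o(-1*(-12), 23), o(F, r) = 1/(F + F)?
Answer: -24/7516897 ≈ -3.1928e-6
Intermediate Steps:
o(F, r) = 1/(2*F)
b(M) = 119/24 (b(M) = 5 - 1/(2*((-1*(-12)))) = 5 - 1/(2*12) = 5 - 1*1/24 = 5 - 1/24 = 119/24)
D = -7514377/24 (D = (-28963 - 284141) + 119/24 = -313104 + 119/24 = -7514377/24 ≈ -3.1310e+5)
1/(Z(624) + D) = 1/(-105 - 7514377/24) = 1/(-7516897/24) = -24/7516897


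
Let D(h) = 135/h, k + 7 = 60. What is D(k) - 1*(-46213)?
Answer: 2449424/53 ≈ 46216.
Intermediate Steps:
k = 53 (k = -7 + 60 = 53)
D(k) - 1*(-46213) = 135/53 - 1*(-46213) = 135*(1/53) + 46213 = 135/53 + 46213 = 2449424/53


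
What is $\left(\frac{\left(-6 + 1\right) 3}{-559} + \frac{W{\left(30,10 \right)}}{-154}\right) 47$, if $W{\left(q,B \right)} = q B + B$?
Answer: $- \frac{4018030}{43043} \approx -93.349$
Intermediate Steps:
$W{\left(q,B \right)} = B + B q$ ($W{\left(q,B \right)} = B q + B = B + B q$)
$\left(\frac{\left(-6 + 1\right) 3}{-559} + \frac{W{\left(30,10 \right)}}{-154}\right) 47 = \left(\frac{\left(-6 + 1\right) 3}{-559} + \frac{10 \left(1 + 30\right)}{-154}\right) 47 = \left(\left(-5\right) 3 \left(- \frac{1}{559}\right) + 10 \cdot 31 \left(- \frac{1}{154}\right)\right) 47 = \left(\left(-15\right) \left(- \frac{1}{559}\right) + 310 \left(- \frac{1}{154}\right)\right) 47 = \left(\frac{15}{559} - \frac{155}{77}\right) 47 = \left(- \frac{85490}{43043}\right) 47 = - \frac{4018030}{43043}$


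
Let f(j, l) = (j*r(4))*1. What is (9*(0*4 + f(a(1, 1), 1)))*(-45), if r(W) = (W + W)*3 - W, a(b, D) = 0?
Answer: 0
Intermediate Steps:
r(W) = 5*W (r(W) = (2*W)*3 - W = 6*W - W = 5*W)
f(j, l) = 20*j (f(j, l) = (j*(5*4))*1 = (j*20)*1 = (20*j)*1 = 20*j)
(9*(0*4 + f(a(1, 1), 1)))*(-45) = (9*(0*4 + 20*0))*(-45) = (9*(0 + 0))*(-45) = (9*0)*(-45) = 0*(-45) = 0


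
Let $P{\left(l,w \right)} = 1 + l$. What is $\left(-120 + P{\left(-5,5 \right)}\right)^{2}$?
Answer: $15376$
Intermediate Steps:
$\left(-120 + P{\left(-5,5 \right)}\right)^{2} = \left(-120 + \left(1 - 5\right)\right)^{2} = \left(-120 - 4\right)^{2} = \left(-124\right)^{2} = 15376$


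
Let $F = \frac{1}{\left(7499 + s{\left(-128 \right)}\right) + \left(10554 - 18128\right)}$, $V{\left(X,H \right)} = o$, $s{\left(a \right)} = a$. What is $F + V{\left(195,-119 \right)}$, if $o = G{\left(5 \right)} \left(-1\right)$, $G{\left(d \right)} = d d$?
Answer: $- \frac{5076}{203} \approx -25.005$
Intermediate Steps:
$G{\left(d \right)} = d^{2}$
$o = -25$ ($o = 5^{2} \left(-1\right) = 25 \left(-1\right) = -25$)
$V{\left(X,H \right)} = -25$
$F = - \frac{1}{203}$ ($F = \frac{1}{\left(7499 - 128\right) + \left(10554 - 18128\right)} = \frac{1}{7371 + \left(10554 - 18128\right)} = \frac{1}{7371 - 7574} = \frac{1}{-203} = - \frac{1}{203} \approx -0.0049261$)
$F + V{\left(195,-119 \right)} = - \frac{1}{203} - 25 = - \frac{5076}{203}$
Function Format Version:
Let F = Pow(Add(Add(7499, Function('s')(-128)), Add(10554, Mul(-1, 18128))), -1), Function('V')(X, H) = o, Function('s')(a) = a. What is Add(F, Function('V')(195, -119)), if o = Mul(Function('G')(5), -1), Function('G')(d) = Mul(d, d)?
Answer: Rational(-5076, 203) ≈ -25.005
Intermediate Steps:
Function('G')(d) = Pow(d, 2)
o = -25 (o = Mul(Pow(5, 2), -1) = Mul(25, -1) = -25)
Function('V')(X, H) = -25
F = Rational(-1, 203) (F = Pow(Add(Add(7499, -128), Add(10554, Mul(-1, 18128))), -1) = Pow(Add(7371, Add(10554, -18128)), -1) = Pow(Add(7371, -7574), -1) = Pow(-203, -1) = Rational(-1, 203) ≈ -0.0049261)
Add(F, Function('V')(195, -119)) = Add(Rational(-1, 203), -25) = Rational(-5076, 203)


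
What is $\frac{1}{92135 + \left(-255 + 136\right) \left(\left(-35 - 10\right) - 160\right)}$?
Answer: $\frac{1}{116530} \approx 8.5815 \cdot 10^{-6}$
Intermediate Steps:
$\frac{1}{92135 + \left(-255 + 136\right) \left(\left(-35 - 10\right) - 160\right)} = \frac{1}{92135 - 119 \left(-45 - 160\right)} = \frac{1}{92135 - -24395} = \frac{1}{92135 + 24395} = \frac{1}{116530}$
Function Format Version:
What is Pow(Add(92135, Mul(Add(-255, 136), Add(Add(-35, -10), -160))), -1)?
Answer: Rational(1, 116530) ≈ 8.5815e-6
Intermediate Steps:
Pow(Add(92135, Mul(Add(-255, 136), Add(Add(-35, -10), -160))), -1) = Pow(Add(92135, Mul(-119, Add(-45, -160))), -1) = Pow(Add(92135, Mul(-119, -205)), -1) = Pow(Add(92135, 24395), -1) = Pow(116530, -1) = Rational(1, 116530)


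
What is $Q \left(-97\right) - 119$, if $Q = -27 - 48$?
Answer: $7156$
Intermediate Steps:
$Q = -75$
$Q \left(-97\right) - 119 = \left(-75\right) \left(-97\right) - 119 = 7275 - 119 = 7156$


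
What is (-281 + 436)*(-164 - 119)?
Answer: -43865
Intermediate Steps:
(-281 + 436)*(-164 - 119) = 155*(-283) = -43865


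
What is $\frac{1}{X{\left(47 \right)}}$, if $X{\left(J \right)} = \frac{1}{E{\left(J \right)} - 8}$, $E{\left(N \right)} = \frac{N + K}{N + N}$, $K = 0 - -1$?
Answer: $- \frac{352}{47} \approx -7.4894$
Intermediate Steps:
$K = 1$ ($K = 0 + 1 = 1$)
$E{\left(N \right)} = \frac{1 + N}{2 N}$ ($E{\left(N \right)} = \frac{N + 1}{N + N} = \frac{1 + N}{2 N}$)
$X{\left(J \right)} = \frac{1}{-8 + \frac{1 + J}{2 J}}$ ($X{\left(J \right)} = \frac{1}{\frac{1 + J}{2 J} - 8} = \frac{1}{-8 + \frac{1 + J}{2 J}}$)
$\frac{1}{X{\left(47 \right)}} = \frac{1}{\left(-2\right) 47 \frac{1}{-1 + 15 \cdot 47}} = \frac{1}{\left(-2\right) 47 \frac{1}{-1 + 705}} = \frac{1}{\left(-2\right) 47 \cdot \frac{1}{704}} = \frac{1}{- \frac{47}{352}} = - \frac{352}{47}$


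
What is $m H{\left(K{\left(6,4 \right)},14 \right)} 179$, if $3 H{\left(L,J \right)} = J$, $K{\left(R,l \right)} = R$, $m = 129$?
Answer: $107758$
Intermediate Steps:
$H{\left(L,J \right)} = \frac{J}{3}$
$m H{\left(K{\left(6,4 \right)},14 \right)} 179 = 129 \cdot \frac{1}{3} \cdot 14 \cdot 179 = 129 \cdot \frac{14}{3} \cdot 179 = 602 \cdot 179 = 107758$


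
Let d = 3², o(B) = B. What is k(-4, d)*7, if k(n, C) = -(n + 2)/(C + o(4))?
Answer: 14/13 ≈ 1.0769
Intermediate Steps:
d = 9
k(n, C) = -(2 + n)/(4 + C) (k(n, C) = -(n + 2)/(C + 4) = -(2 + n)/(4 + C))
k(-4, d)*7 = ((-2 - 1*(-4))/(4 + 9))*7 = ((-2 + 4)/13)*7 = ((1/13)*2)*7 = (2/13)*7 = 14/13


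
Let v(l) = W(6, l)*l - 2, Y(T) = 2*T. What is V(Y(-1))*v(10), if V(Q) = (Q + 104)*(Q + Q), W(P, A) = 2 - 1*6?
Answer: 17136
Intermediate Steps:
W(P, A) = -4 (W(P, A) = 2 - 6 = -4)
v(l) = -2 - 4*l (v(l) = -4*l - 2 = -2 - 4*l)
V(Q) = 2*Q*(104 + Q) (V(Q) = (104 + Q)*(2*Q) = 2*Q*(104 + Q))
V(Y(-1))*v(10) = (2*(2*(-1))*(104 + 2*(-1)))*(-2 - 4*10) = (2*(-2)*(104 - 2))*(-2 - 40) = (2*(-2)*102)*(-42) = -408*(-42) = 17136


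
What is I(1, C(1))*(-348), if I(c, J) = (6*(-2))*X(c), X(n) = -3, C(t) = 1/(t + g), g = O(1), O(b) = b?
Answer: -12528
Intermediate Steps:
g = 1
C(t) = 1/(1 + t) (C(t) = 1/(t + 1) = 1/(1 + t))
I(c, J) = 36 (I(c, J) = (6*(-2))*(-3) = -12*(-3) = 36)
I(1, C(1))*(-348) = 36*(-348) = -12528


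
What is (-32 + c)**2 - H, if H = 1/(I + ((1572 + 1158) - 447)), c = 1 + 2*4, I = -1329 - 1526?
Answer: 302589/572 ≈ 529.00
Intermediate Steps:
I = -2855
c = 9 (c = 1 + 8 = 9)
H = -1/572 (H = 1/(-2855 + ((1572 + 1158) - 447)) = 1/(-2855 + (2730 - 447)) = 1/(-2855 + 2283) = 1/(-572) = -1/572 ≈ -0.0017483)
(-32 + c)**2 - H = (-32 + 9)**2 - 1*(-1/572) = (-23)**2 + 1/572 = 529 + 1/572 = 302589/572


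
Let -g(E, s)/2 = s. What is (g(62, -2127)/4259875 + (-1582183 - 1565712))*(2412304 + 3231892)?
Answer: -75686631984152862716/4259875 ≈ -1.7767e+13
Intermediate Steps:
g(E, s) = -2*s
(g(62, -2127)/4259875 + (-1582183 - 1565712))*(2412304 + 3231892) = (-2*(-2127)/4259875 + (-1582183 - 1565712))*(2412304 + 3231892) = (4254*(1/4259875) - 3147895)*5644196 = (4254/4259875 - 3147895)*5644196 = -13409639208871/4259875*5644196 = -75686631984152862716/4259875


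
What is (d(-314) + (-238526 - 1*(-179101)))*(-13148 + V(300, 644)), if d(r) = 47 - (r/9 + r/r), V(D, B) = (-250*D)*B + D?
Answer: 25803747178256/9 ≈ 2.8671e+12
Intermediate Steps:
V(D, B) = D - 250*B*D (V(D, B) = -250*B*D + D = D - 250*B*D)
d(r) = 46 - r/9 (d(r) = 47 - (r*(1/9) + 1) = 47 - (r/9 + 1) = 47 - (1 + r/9) = 47 + (-1 - r/9) = 46 - r/9)
(d(-314) + (-238526 - 1*(-179101)))*(-13148 + V(300, 644)) = ((46 - 1/9*(-314)) + (-238526 - 1*(-179101)))*(-13148 + 300*(1 - 250*644)) = ((46 + 314/9) + (-238526 + 179101))*(-13148 + 300*(1 - 161000)) = (728/9 - 59425)*(-13148 + 300*(-160999)) = -534097*(-13148 - 48299700)/9 = -534097/9*(-48312848) = 25803747178256/9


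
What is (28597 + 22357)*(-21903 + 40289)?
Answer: 936840244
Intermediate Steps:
(28597 + 22357)*(-21903 + 40289) = 50954*18386 = 936840244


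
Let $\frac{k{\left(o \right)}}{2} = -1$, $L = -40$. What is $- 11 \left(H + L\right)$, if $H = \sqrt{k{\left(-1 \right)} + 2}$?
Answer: $440$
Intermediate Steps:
$k{\left(o \right)} = -2$ ($k{\left(o \right)} = 2 \left(-1\right) = -2$)
$H = 0$ ($H = \sqrt{-2 + 2} = \sqrt{0} = 0$)
$- 11 \left(H + L\right) = - 11 \left(0 - 40\right) = \left(-11\right) \left(-40\right) = 440$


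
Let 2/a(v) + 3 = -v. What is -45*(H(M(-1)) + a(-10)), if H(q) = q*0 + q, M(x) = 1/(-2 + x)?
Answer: 15/7 ≈ 2.1429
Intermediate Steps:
a(v) = 2/(-3 - v)
H(q) = q (H(q) = 0 + q = q)
-45*(H(M(-1)) + a(-10)) = -45*(1/(-2 - 1) - 2/(3 - 10)) = -45*(1/(-3) - 2/(-7)) = -45*(-1/3 - 2*(-1/7)) = -45*(-1/3 + 2/7) = -45*(-1/21) = 15/7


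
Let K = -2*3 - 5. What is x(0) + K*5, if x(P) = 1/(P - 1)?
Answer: -56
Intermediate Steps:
x(P) = 1/(-1 + P)
K = -11 (K = -6 - 5 = -11)
x(0) + K*5 = 1/(-1 + 0) - 11*5 = 1/(-1) - 55 = -1 - 55 = -56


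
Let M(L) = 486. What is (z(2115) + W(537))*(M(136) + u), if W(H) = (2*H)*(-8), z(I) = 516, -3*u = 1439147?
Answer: 3870258788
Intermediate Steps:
u = -1439147/3 (u = -1/3*1439147 = -1439147/3 ≈ -4.7972e+5)
W(H) = -16*H
(z(2115) + W(537))*(M(136) + u) = (516 - 16*537)*(486 - 1439147/3) = (516 - 8592)*(-1437689/3) = -8076*(-1437689/3) = 3870258788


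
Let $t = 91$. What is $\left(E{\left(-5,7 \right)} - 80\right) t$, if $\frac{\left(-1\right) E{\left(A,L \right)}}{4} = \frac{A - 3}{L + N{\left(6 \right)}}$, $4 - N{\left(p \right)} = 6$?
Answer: $- \frac{33488}{5} \approx -6697.6$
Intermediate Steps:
$N{\left(p \right)} = -2$ ($N{\left(p \right)} = 4 - 6 = -2$)
$E{\left(A,L \right)} = - \frac{4 \left(-3 + A\right)}{-2 + L}$ ($E{\left(A,L \right)} = - 4 \frac{A - 3}{L - 2} = - 4 \frac{-3 + A}{-2 + L} = - \frac{4 \left(-3 + A\right)}{-2 + L}$)
$\left(E{\left(-5,7 \right)} - 80\right) t = \left(\frac{4 \left(3 - -5\right)}{-2 + 7} - 80\right) 91 = \left(\frac{4 \left(3 + 5\right)}{5} - 80\right) 91 = \left(4 \cdot \frac{1}{5} \cdot 8 - 80\right) 91 = \left(\frac{32}{5} - 80\right) 91 = \left(- \frac{368}{5}\right) 91 = - \frac{33488}{5}$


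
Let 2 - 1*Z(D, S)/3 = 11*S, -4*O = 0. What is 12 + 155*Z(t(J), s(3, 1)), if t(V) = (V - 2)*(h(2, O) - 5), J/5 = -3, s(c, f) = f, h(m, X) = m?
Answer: -4173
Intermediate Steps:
O = 0 (O = -1/4*0 = 0)
J = -15 (J = 5*(-3) = -15)
t(V) = 6 - 3*V (t(V) = (V - 2)*(2 - 5) = (-2 + V)*(-3) = 6 - 3*V)
Z(D, S) = 6 - 33*S
12 + 155*Z(t(J), s(3, 1)) = 12 + 155*(6 - 33*1) = 12 + 155*(6 - 33) = 12 + 155*(-27) = 12 - 4185 = -4173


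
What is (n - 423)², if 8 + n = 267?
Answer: 26896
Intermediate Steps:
n = 259 (n = -8 + 267 = 259)
(n - 423)² = (259 - 423)² = (-164)² = 26896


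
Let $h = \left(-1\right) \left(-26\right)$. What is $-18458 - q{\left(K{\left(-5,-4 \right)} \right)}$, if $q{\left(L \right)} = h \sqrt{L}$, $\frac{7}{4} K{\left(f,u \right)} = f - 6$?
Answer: $-18458 - \frac{52 i \sqrt{77}}{7} \approx -18458.0 - 65.185 i$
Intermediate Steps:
$h = 26$
$K{\left(f,u \right)} = - \frac{24}{7} + \frac{4 f}{7}$ ($K{\left(f,u \right)} = \frac{4 \left(f - 6\right)}{7} = \frac{4 \left(-6 + f\right)}{7} = - \frac{24}{7} + \frac{4 f}{7}$)
$q{\left(L \right)} = 26 \sqrt{L}$
$-18458 - q{\left(K{\left(-5,-4 \right)} \right)} = -18458 - 26 \sqrt{- \frac{24}{7} + \frac{4}{7} \left(-5\right)} = -18458 - 26 \sqrt{- \frac{24}{7} - \frac{20}{7}} = -18458 - 26 \sqrt{- \frac{44}{7}} = -18458 - 26 \frac{2 i \sqrt{77}}{7} = -18458 - \frac{52 i \sqrt{77}}{7}$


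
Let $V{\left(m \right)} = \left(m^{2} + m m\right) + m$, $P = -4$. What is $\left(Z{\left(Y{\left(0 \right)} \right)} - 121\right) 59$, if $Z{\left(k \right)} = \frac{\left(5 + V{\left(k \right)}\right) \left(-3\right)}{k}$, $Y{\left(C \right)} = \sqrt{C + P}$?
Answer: $-7316 - \frac{531 i}{2} \approx -7316.0 - 265.5 i$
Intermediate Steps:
$Y{\left(C \right)} = \sqrt{-4 + C}$ ($Y{\left(C \right)} = \sqrt{C - 4} = \sqrt{-4 + C}$)
$V{\left(m \right)} = m + 2 m^{2}$ ($V{\left(m \right)} = \left(m^{2} + m^{2}\right) + m = 2 m^{2} + m = m + 2 m^{2}$)
$Z{\left(k \right)} = \frac{-15 - 3 k \left(1 + 2 k\right)}{k}$ ($Z{\left(k \right)} = \frac{\left(5 + k \left(1 + 2 k\right)\right) \left(-3\right)}{k} = \frac{-15 - 3 k \left(1 + 2 k\right)}{k}$)
$\left(Z{\left(Y{\left(0 \right)} \right)} - 121\right) 59 = \left(\left(-3 - \frac{15}{\sqrt{-4 + 0}} - 6 \sqrt{-4 + 0}\right) - 121\right) 59 = \left(\left(-3 - \frac{15}{\sqrt{-4}} - 6 \sqrt{-4}\right) - 121\right) 59 = \left(\left(-3 - \frac{15}{2 i} - 6 \cdot 2 i\right) - 121\right) 59 = \left(\left(-3 - 15 \left(- \frac{i}{2}\right) - 12 i\right) - 121\right) 59 = \left(\left(-3 + \frac{15 i}{2} - 12 i\right) - 121\right) 59 = \left(\left(-3 - \frac{9 i}{2}\right) - 121\right) 59 = \left(-124 - \frac{9 i}{2}\right) 59 = -7316 - \frac{531 i}{2}$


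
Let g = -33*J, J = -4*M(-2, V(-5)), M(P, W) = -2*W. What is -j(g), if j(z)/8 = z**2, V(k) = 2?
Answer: -2230272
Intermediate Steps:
J = 16 (J = -(-8)*2 = -4*(-4) = 16)
g = -528 (g = -33*16 = -528)
j(z) = 8*z**2
-j(g) = -8*(-528)**2 = -8*278784 = -1*2230272 = -2230272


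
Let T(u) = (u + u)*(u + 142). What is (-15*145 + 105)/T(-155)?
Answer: -207/403 ≈ -0.51365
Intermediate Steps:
T(u) = 2*u*(142 + u) (T(u) = (2*u)*(142 + u) = 2*u*(142 + u))
(-15*145 + 105)/T(-155) = (-15*145 + 105)/((2*(-155)*(142 - 155))) = (-2175 + 105)/((2*(-155)*(-13))) = -2070/4030 = -2070*1/4030 = -207/403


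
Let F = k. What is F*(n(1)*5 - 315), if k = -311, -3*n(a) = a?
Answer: 295450/3 ≈ 98483.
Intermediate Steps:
n(a) = -a/3
F = -311
F*(n(1)*5 - 315) = -311*(-⅓*1*5 - 315) = -311*(-⅓*5 - 315) = -311*(-5/3 - 315) = -311*(-950/3) = 295450/3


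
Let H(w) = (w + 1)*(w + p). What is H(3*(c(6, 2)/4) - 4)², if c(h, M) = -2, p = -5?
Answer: 35721/16 ≈ 2232.6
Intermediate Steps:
H(w) = (1 + w)*(-5 + w) (H(w) = (w + 1)*(w - 5) = (1 + w)*(-5 + w))
H(3*(c(6, 2)/4) - 4)² = (-5 + (3*(-2/4) - 4)² - 4*(3*(-2/4) - 4))² = (-5 + (3*(-2*¼) - 4)² - 4*(3*(-2*¼) - 4))² = (-5 + (3*(-½) - 4)² - 4*(3*(-½) - 4))² = (-5 + (-3/2 - 4)² - 4*(-3/2 - 4))² = (-5 + (-11/2)² - 4*(-11/2))² = (-5 + 121/4 + 22)² = (189/4)² = 35721/16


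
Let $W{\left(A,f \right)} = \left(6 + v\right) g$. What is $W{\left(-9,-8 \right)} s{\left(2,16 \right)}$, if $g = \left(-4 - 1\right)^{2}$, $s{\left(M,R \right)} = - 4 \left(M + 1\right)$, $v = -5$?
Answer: $-300$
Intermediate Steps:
$s{\left(M,R \right)} = -4 - 4 M$ ($s{\left(M,R \right)} = - 4 \left(1 + M\right) = -4 - 4 M$)
$g = 25$ ($g = \left(-5\right)^{2} = 25$)
$W{\left(A,f \right)} = 25$ ($W{\left(A,f \right)} = \left(6 - 5\right) 25 = 1 \cdot 25 = 25$)
$W{\left(-9,-8 \right)} s{\left(2,16 \right)} = 25 \left(-4 - 8\right) = 25 \left(-12\right) = -300$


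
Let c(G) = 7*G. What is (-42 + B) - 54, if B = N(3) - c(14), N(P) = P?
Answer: -191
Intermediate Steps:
B = -95 (B = 3 - 7*14 = 3 - 1*98 = 3 - 98 = -95)
(-42 + B) - 54 = (-42 - 95) - 54 = -137 - 54 = -191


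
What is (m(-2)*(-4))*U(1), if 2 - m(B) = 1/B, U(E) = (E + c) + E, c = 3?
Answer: -50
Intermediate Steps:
U(E) = 3 + 2*E (U(E) = (E + 3) + E = (3 + E) + E = 3 + 2*E)
m(B) = 2 - 1/B
(m(-2)*(-4))*U(1) = ((2 - 1/(-2))*(-4))*(3 + 2*1) = ((2 - 1*(-½))*(-4))*(3 + 2) = ((2 + ½)*(-4))*5 = ((5/2)*(-4))*5 = -10*5 = -50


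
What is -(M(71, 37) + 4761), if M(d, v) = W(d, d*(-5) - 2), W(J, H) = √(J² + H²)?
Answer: -4761 - √132490 ≈ -5125.0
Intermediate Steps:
W(J, H) = √(H² + J²)
M(d, v) = √(d² + (-2 - 5*d)²) (M(d, v) = √((d*(-5) - 2)² + d²) = √((-5*d - 2)² + d²) = √((-2 - 5*d)² + d²) = √(d² + (-2 - 5*d)²))
-(M(71, 37) + 4761) = -(√(71² + (2 + 5*71)²) + 4761) = -(√(5041 + (2 + 355)²) + 4761) = -(√(5041 + 357²) + 4761) = -(√(5041 + 127449) + 4761) = -(√132490 + 4761) = -(4761 + √132490) = -4761 - √132490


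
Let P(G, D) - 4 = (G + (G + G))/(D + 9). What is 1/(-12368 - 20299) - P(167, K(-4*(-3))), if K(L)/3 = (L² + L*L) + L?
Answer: -5005344/1099789 ≈ -4.5512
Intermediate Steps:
K(L) = 3*L + 6*L² (K(L) = 3*((L² + L*L) + L) = 3*((L² + L²) + L) = 3*(2*L² + L) = 3*(L + 2*L²) = 3*L + 6*L²)
P(G, D) = 4 + 3*G/(9 + D) (P(G, D) = 4 + (G + (G + G))/(D + 9) = 4 + (G + 2*G)/(9 + D) = 4 + (3*G)/(9 + D) = 4 + 3*G/(9 + D))
1/(-12368 - 20299) - P(167, K(-4*(-3))) = 1/(-12368 - 20299) - (36 + 3*167 + 4*(3*(-4*(-3))*(1 + 2*(-4*(-3)))))/(9 + 3*(-4*(-3))*(1 + 2*(-4*(-3)))) = 1/(-32667) - (36 + 501 + 4*(3*12*(1 + 2*12)))/(9 + 3*12*(1 + 2*12)) = -1/32667 - (36 + 501 + 4*(3*12*(1 + 24)))/(9 + 3*12*(1 + 24)) = -1/32667 - (36 + 501 + 4*(3*12*25))/(9 + 3*12*25) = -1/32667 - (36 + 501 + 4*900)/(9 + 900) = -1/32667 - (36 + 501 + 3600)/909 = -1/32667 - 4137/909 = -1/32667 - 1*1379/303 = -1/32667 - 1379/303 = -5005344/1099789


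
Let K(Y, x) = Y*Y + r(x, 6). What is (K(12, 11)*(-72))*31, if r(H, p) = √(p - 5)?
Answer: -323640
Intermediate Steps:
r(H, p) = √(-5 + p)
K(Y, x) = 1 + Y² (K(Y, x) = Y*Y + √(-5 + 6) = Y² + √1 = Y² + 1 = 1 + Y²)
(K(12, 11)*(-72))*31 = ((1 + 12²)*(-72))*31 = ((1 + 144)*(-72))*31 = (145*(-72))*31 = -10440*31 = -323640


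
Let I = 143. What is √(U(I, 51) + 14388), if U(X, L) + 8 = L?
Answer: √14431 ≈ 120.13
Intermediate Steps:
U(X, L) = -8 + L
√(U(I, 51) + 14388) = √((-8 + 51) + 14388) = √(43 + 14388) = √14431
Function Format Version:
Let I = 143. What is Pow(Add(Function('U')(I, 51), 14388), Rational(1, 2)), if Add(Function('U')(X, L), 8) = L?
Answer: Pow(14431, Rational(1, 2)) ≈ 120.13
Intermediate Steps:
Function('U')(X, L) = Add(-8, L)
Pow(Add(Function('U')(I, 51), 14388), Rational(1, 2)) = Pow(Add(Add(-8, 51), 14388), Rational(1, 2)) = Pow(Add(43, 14388), Rational(1, 2)) = Pow(14431, Rational(1, 2))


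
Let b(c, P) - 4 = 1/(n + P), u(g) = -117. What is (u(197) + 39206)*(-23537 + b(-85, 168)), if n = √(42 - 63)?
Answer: 39089*(-23533*√21 + 3953543*I)/(√21 - 168*I) ≈ -9.1988e+8 - 6.3438*I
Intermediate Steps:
n = I*√21 (n = √(-21) = I*√21 ≈ 4.5826*I)
b(c, P) = 4 + 1/(P + I*√21) (b(c, P) = 4 + 1/(I*√21 + P) = 4 + 1/(P + I*√21))
(u(197) + 39206)*(-23537 + b(-85, 168)) = (-117 + 39206)*(-23537 + (1 + 4*168 + 4*I*√21)/(168 + I*√21)) = 39089*(-23537 + (1 + 672 + 4*I*√21)/(168 + I*√21)) = 39089*(-23537 + (673 + 4*I*√21)/(168 + I*√21)) = -920037793 + 39089*(673 + 4*I*√21)/(168 + I*√21)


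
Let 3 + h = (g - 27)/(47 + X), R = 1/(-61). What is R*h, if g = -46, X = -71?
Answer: -1/1464 ≈ -0.00068306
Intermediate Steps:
R = -1/61 ≈ -0.016393
h = 1/24 (h = -3 + (-46 - 27)/(47 - 71) = -3 - 73/(-24) = -3 - 73*(-1/24) = -3 + 73/24 = 1/24 ≈ 0.041667)
R*h = -1/61*1/24 = -1/1464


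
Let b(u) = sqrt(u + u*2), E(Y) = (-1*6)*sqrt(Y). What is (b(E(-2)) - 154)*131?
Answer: -20174 + 393*2**(3/4)*sqrt(-I) ≈ -19707.0 - 467.36*I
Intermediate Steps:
E(Y) = -6*sqrt(Y)
b(u) = sqrt(3)*sqrt(u) (b(u) = sqrt(u + 2*u) = sqrt(3*u) = sqrt(3)*sqrt(u))
(b(E(-2)) - 154)*131 = (sqrt(3)*sqrt(-6*I*sqrt(2)) - 154)*131 = (sqrt(3)*(2**(3/4)*sqrt(3)*sqrt(-I)) - 154)*131 = (3*2**(3/4)*sqrt(-I) - 154)*131 = (-154 + 3*2**(3/4)*sqrt(-I))*131 = -20174 + 393*2**(3/4)*sqrt(-I)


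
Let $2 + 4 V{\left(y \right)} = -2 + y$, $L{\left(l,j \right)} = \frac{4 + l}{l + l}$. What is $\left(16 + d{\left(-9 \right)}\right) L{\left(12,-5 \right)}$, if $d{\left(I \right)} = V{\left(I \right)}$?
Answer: $\frac{17}{2} \approx 8.5$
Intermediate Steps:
$L{\left(l,j \right)} = \frac{4 + l}{2 l}$
$V{\left(y \right)} = -1 + \frac{y}{4}$ ($V{\left(y \right)} = - \frac{1}{2} + \frac{-2 + y}{4} = - \frac{1}{2} + \left(- \frac{1}{2} + \frac{y}{4}\right) = -1 + \frac{y}{4}$)
$d{\left(I \right)} = -1 + \frac{I}{4}$
$\left(16 + d{\left(-9 \right)}\right) L{\left(12,-5 \right)} = \left(16 + \left(-1 + \frac{1}{4} \left(-9\right)\right)\right) \frac{4 + 12}{2 \cdot 12} = \left(16 - \frac{13}{4}\right) \frac{1}{2} \cdot \frac{1}{12} \cdot 16 = \left(16 - \frac{13}{4}\right) \frac{2}{3} = \frac{51}{4} \cdot \frac{2}{3} = \frac{17}{2}$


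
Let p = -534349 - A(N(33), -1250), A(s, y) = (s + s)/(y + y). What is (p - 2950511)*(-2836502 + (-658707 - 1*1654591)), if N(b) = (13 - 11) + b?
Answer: 89731659419028/5 ≈ 1.7946e+13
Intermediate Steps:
N(b) = 2 + b
A(s, y) = s/y (A(s, y) = (2*s)/((2*y)) = (2*s)*(1/(2*y)) = s/y)
p = -133587243/250 (p = -534349 - (2 + 33)/(-1250) = -534349 - 35*(-1)/1250 = -534349 - 1*(-7/250) = -534349 + 7/250 = -133587243/250 ≈ -5.3435e+5)
(p - 2950511)*(-2836502 + (-658707 - 1*1654591)) = (-133587243/250 - 2950511)*(-2836502 + (-658707 - 1*1654591)) = -871214993*(-2836502 + (-658707 - 1654591))/250 = -871214993*(-2836502 - 2313298)/250 = -871214993/250*(-5149800) = 89731659419028/5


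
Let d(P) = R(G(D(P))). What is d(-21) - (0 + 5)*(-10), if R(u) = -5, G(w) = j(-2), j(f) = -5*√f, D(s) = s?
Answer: 45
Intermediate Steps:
G(w) = -5*I*√2
d(P) = -5
d(-21) - (0 + 5)*(-10) = -5 - (0 + 5)*(-10) = -5 - 5*(-10) = -5 - 1*(-50) = -5 + 50 = 45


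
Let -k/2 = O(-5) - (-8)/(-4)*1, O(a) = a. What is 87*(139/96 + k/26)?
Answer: 71891/416 ≈ 172.81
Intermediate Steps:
k = 14 (k = -2*(-5 - (-8)/(-4)*1) = -2*(-5 - (-8)*(-1)/4*1) = -2*(-5 - 4*1/2*1) = -2*(-5 - 2*1) = -2*(-5 - 2) = -2*(-7) = 14)
87*(139/96 + k/26) = 87*(139/96 + 14/26) = 87*(139*(1/96) + 14*(1/26)) = 87*(139/96 + 7/13) = 87*(2479/1248) = 71891/416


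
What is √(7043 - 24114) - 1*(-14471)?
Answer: 14471 + I*√17071 ≈ 14471.0 + 130.66*I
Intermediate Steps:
√(7043 - 24114) - 1*(-14471) = √(-17071) + 14471 = I*√17071 + 14471 = 14471 + I*√17071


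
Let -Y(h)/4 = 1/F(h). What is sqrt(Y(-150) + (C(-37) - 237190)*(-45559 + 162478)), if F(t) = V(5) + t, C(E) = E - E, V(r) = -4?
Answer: 8*I*sqrt(2569111443899)/77 ≈ 1.6653e+5*I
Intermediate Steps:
C(E) = 0
F(t) = -4 + t
Y(h) = -4/(-4 + h)
sqrt(Y(-150) + (C(-37) - 237190)*(-45559 + 162478)) = sqrt(-4/(-4 - 150) + (0 - 237190)*(-45559 + 162478)) = sqrt(-4/(-154) - 237190*116919) = sqrt(-4*(-1/154) - 27732017610) = sqrt(2/77 - 27732017610) = sqrt(-2135365355968/77) = 8*I*sqrt(2569111443899)/77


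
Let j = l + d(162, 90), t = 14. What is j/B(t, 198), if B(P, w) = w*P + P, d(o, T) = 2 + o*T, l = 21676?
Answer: 18129/1393 ≈ 13.014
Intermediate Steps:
d(o, T) = 2 + T*o
B(P, w) = P + P*w (B(P, w) = P*w + P = P + P*w)
j = 36258 (j = 21676 + (2 + 90*162) = 21676 + (2 + 14580) = 21676 + 14582 = 36258)
j/B(t, 198) = 36258/((14*(1 + 198))) = 36258/((14*199)) = 36258/2786 = 36258*(1/2786) = 18129/1393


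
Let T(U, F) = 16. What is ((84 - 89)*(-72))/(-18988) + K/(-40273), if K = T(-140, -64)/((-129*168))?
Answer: -9818950636/517895597079 ≈ -0.018959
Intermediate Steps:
K = -2/2709 (K = 16/((-129*168)) = 16/(-21672) = 16*(-1/21672) = -2/2709 ≈ -0.00073828)
((84 - 89)*(-72))/(-18988) + K/(-40273) = ((84 - 89)*(-72))/(-18988) - 2/2709/(-40273) = -5*(-72)*(-1/18988) - 2/2709*(-1/40273) = 360*(-1/18988) + 2/109099557 = -90/4747 + 2/109099557 = -9818950636/517895597079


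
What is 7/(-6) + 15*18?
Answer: 1613/6 ≈ 268.83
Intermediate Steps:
7/(-6) + 15*18 = 7*(-⅙) + 270 = -7/6 + 270 = 1613/6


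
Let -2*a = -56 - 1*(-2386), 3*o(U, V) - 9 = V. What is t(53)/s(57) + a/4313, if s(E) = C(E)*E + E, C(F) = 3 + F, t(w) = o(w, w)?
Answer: -625511/2367837 ≈ -0.26417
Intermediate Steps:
o(U, V) = 3 + V/3
t(w) = 3 + w/3
a = -1165 (a = -(-56 - 1*(-2386))/2 = -(-56 + 2386)/2 = -1/2*2330 = -1165)
s(E) = E + E*(3 + E) (s(E) = (3 + E)*E + E = E*(3 + E) + E = E + E*(3 + E))
t(53)/s(57) + a/4313 = (3 + (1/3)*53)/((57*(4 + 57))) - 1165/4313 = (3 + 53/3)/((57*61)) - 1165*1/4313 = (62/3)/3477 - 1165/4313 = (62/3)*(1/3477) - 1165/4313 = 62/10431 - 1165/4313 = -625511/2367837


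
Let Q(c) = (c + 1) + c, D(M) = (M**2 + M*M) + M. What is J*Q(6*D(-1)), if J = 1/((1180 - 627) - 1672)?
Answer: -13/1119 ≈ -0.011618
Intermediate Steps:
D(M) = M + 2*M**2 (D(M) = (M**2 + M**2) + M = 2*M**2 + M = M + 2*M**2)
J = -1/1119 (J = 1/(553 - 1672) = 1/(-1119) = -1/1119 ≈ -0.00089366)
Q(c) = 1 + 2*c (Q(c) = (1 + c) + c = 1 + 2*c)
J*Q(6*D(-1)) = -(1 + 2*(6*(-(1 + 2*(-1)))))/1119 = -(1 + 2*(6*(-(1 - 2))))/1119 = -(1 + 2*(6*(-1*(-1))))/1119 = -(1 + 2*(6*1))/1119 = -(1 + 2*6)/1119 = -(1 + 12)/1119 = -1/1119*13 = -13/1119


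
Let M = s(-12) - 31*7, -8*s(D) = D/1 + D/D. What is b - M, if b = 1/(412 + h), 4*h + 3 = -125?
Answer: 163877/760 ≈ 215.63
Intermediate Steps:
s(D) = -1/8 - D/8 (s(D) = -(D/1 + D/D)/8 = -(D*1 + 1)/8 = -(D + 1)/8 = -(1 + D)/8 = -1/8 - D/8)
h = -32 (h = -3/4 + (1/4)*(-125) = -3/4 - 125/4 = -32)
M = -1725/8 (M = (-1/8 - 1/8*(-12)) - 31*7 = (-1/8 + 3/2) - 1*217 = 11/8 - 217 = -1725/8 ≈ -215.63)
b = 1/380 (b = 1/(412 - 32) = 1/380 ≈ 0.0026316)
b - M = 1/380 - 1*(-1725/8) = 1/380 + 1725/8 = 163877/760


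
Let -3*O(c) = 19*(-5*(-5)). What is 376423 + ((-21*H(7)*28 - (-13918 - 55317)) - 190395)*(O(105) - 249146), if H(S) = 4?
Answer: 92377359725/3 ≈ 3.0792e+10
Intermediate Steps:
O(c) = -475/3 (O(c) = -19*(-5*(-5))/3 = -19*25/3 = -⅓*475 = -475/3)
376423 + ((-21*H(7)*28 - (-13918 - 55317)) - 190395)*(O(105) - 249146) = 376423 + ((-21*4*28 - (-13918 - 55317)) - 190395)*(-475/3 - 249146) = 376423 + ((-84*28 - 1*(-69235)) - 190395)*(-747913/3) = 376423 + ((-2352 + 69235) - 190395)*(-747913/3) = 376423 + (66883 - 190395)*(-747913/3) = 376423 - 123512*(-747913/3) = 376423 + 92376230456/3 = 92377359725/3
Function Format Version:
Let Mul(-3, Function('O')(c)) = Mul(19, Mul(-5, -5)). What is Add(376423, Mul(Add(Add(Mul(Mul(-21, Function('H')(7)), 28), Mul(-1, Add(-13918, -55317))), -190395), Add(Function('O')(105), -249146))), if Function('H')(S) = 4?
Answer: Rational(92377359725, 3) ≈ 3.0792e+10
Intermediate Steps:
Function('O')(c) = Rational(-475, 3) (Function('O')(c) = Mul(Rational(-1, 3), Mul(19, Mul(-5, -5))) = Mul(Rational(-1, 3), Mul(19, 25)) = Mul(Rational(-1, 3), 475) = Rational(-475, 3))
Add(376423, Mul(Add(Add(Mul(Mul(-21, Function('H')(7)), 28), Mul(-1, Add(-13918, -55317))), -190395), Add(Function('O')(105), -249146))) = Add(376423, Mul(Add(Add(Mul(Mul(-21, 4), 28), Mul(-1, Add(-13918, -55317))), -190395), Add(Rational(-475, 3), -249146))) = Add(376423, Mul(Add(Add(Mul(-84, 28), Mul(-1, -69235)), -190395), Rational(-747913, 3))) = Add(376423, Mul(Add(Add(-2352, 69235), -190395), Rational(-747913, 3))) = Add(376423, Mul(Add(66883, -190395), Rational(-747913, 3))) = Add(376423, Mul(-123512, Rational(-747913, 3))) = Add(376423, Rational(92376230456, 3)) = Rational(92377359725, 3)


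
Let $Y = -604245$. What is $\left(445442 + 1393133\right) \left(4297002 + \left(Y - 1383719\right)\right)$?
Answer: $4245339540850$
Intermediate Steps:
$\left(445442 + 1393133\right) \left(4297002 + \left(Y - 1383719\right)\right) = \left(445442 + 1393133\right) \left(4297002 - 1987964\right) = 1838575 \left(4297002 - 1987964\right) = 1838575 \cdot 2309038 = 4245339540850$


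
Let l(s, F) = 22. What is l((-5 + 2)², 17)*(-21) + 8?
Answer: -454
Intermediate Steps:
l((-5 + 2)², 17)*(-21) + 8 = 22*(-21) + 8 = -462 + 8 = -454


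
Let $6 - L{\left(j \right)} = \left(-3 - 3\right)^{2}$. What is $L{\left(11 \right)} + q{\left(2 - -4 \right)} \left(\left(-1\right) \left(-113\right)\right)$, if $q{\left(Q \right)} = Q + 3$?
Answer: $987$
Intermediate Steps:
$q{\left(Q \right)} = 3 + Q$
$L{\left(j \right)} = -30$ ($L{\left(j \right)} = 6 - \left(-3 - 3\right)^{2} = 6 - \left(-6\right)^{2} = 6 - 36 = -30$)
$L{\left(11 \right)} + q{\left(2 - -4 \right)} \left(\left(-1\right) \left(-113\right)\right) = -30 + \left(3 + \left(2 - -4\right)\right) \left(\left(-1\right) \left(-113\right)\right) = -30 + \left(3 + \left(2 + 4\right)\right) 113 = -30 + \left(3 + 6\right) 113 = -30 + 9 \cdot 113 = -30 + 1017 = 987$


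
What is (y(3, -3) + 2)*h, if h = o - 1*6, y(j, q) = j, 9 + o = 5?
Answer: -50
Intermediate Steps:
o = -4 (o = -9 + 5 = -4)
h = -10 (h = -4 - 1*6 = -4 - 6 = -10)
(y(3, -3) + 2)*h = (3 + 2)*(-10) = 5*(-10) = -50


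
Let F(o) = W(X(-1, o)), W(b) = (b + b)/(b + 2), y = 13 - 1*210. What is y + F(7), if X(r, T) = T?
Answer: -1759/9 ≈ -195.44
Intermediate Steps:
y = -197 (y = 13 - 210 = -197)
W(b) = 2*b/(2 + b) (W(b) = (2*b)/(2 + b) = 2*b/(2 + b))
F(o) = 2*o/(2 + o)
y + F(7) = -197 + 2*7/(2 + 7) = -197 + 2*7/9 = -197 + 2*7*(⅑) = -197 + 14/9 = -1759/9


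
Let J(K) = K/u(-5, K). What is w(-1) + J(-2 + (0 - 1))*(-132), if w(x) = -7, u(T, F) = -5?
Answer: -431/5 ≈ -86.200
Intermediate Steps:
J(K) = -K/5 (J(K) = K/(-5) = K*(-⅕) = -K/5)
w(-1) + J(-2 + (0 - 1))*(-132) = -7 - (-2 + (0 - 1))/5*(-132) = -7 - (-2 - 1)/5*(-132) = -7 - ⅕*(-3)*(-132) = -7 + (⅗)*(-132) = -7 - 396/5 = -431/5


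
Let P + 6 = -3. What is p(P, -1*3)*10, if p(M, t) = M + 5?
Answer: -40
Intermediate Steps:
P = -9 (P = -6 - 3 = -9)
p(M, t) = 5 + M
p(P, -1*3)*10 = (5 - 9)*10 = -4*10 = -40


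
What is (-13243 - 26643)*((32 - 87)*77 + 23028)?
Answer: -749577598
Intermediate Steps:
(-13243 - 26643)*((32 - 87)*77 + 23028) = -39886*(-55*77 + 23028) = -39886*(-4235 + 23028) = -39886*18793 = -749577598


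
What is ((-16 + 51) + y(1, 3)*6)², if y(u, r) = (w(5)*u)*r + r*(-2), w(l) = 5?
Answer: 7921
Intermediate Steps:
y(u, r) = -2*r + 5*r*u (y(u, r) = (5*u)*r + r*(-2) = 5*r*u - 2*r = -2*r + 5*r*u)
((-16 + 51) + y(1, 3)*6)² = ((-16 + 51) + (3*(-2 + 5*1))*6)² = (35 + (3*(-2 + 5))*6)² = (35 + (3*3)*6)² = (35 + 9*6)² = (35 + 54)² = 89² = 7921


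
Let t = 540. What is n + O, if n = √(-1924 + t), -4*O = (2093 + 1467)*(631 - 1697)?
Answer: 948740 + 2*I*√346 ≈ 9.4874e+5 + 37.202*I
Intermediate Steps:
O = 948740 (O = -(2093 + 1467)*(631 - 1697)/4 = -890*(-1066) = -¼*(-3794960) = 948740)
n = 2*I*√346 (n = √(-1924 + 540) = √(-1384) = 2*I*√346 ≈ 37.202*I)
n + O = 2*I*√346 + 948740 = 948740 + 2*I*√346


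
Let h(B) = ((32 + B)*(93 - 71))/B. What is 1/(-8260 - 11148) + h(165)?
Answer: 7646737/291120 ≈ 26.267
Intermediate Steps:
h(B) = (704 + 22*B)/B (h(B) = ((32 + B)*22)/B = (704 + 22*B)/B)
1/(-8260 - 11148) + h(165) = 1/(-8260 - 11148) + (22 + 704/165) = 1/(-19408) + (22 + 704*(1/165)) = -1/19408 + (22 + 64/15) = -1/19408 + 394/15 = 7646737/291120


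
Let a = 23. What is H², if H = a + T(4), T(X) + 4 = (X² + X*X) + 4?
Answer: 3025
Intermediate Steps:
T(X) = 2*X² (T(X) = -4 + ((X² + X*X) + 4) = -4 + ((X² + X²) + 4) = -4 + (2*X² + 4) = -4 + (4 + 2*X²) = 2*X²)
H = 55 (H = 23 + 2*4² = 23 + 2*16 = 23 + 32 = 55)
H² = 55² = 3025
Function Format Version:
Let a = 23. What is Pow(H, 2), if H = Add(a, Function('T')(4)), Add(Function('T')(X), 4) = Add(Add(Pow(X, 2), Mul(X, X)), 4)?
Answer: 3025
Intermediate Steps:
Function('T')(X) = Mul(2, Pow(X, 2)) (Function('T')(X) = Add(-4, Add(Add(Pow(X, 2), Mul(X, X)), 4)) = Add(-4, Add(Add(Pow(X, 2), Pow(X, 2)), 4)) = Add(-4, Add(Mul(2, Pow(X, 2)), 4)) = Add(-4, Add(4, Mul(2, Pow(X, 2)))) = Mul(2, Pow(X, 2)))
H = 55 (H = Add(23, Mul(2, Pow(4, 2))) = Add(23, Mul(2, 16)) = Add(23, 32) = 55)
Pow(H, 2) = Pow(55, 2) = 3025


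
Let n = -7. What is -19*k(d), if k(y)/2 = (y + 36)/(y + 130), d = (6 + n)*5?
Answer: -1178/125 ≈ -9.4240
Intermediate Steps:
d = -5 (d = (6 - 7)*5 = -1*5 = -5)
k(y) = 2*(36 + y)/(130 + y) (k(y) = 2*((y + 36)/(y + 130)) = 2*((36 + y)/(130 + y)) = 2*(36 + y)/(130 + y))
-19*k(d) = -38*(36 - 5)/(130 - 5) = -38*31/125 = -19*62/125 = -1178/125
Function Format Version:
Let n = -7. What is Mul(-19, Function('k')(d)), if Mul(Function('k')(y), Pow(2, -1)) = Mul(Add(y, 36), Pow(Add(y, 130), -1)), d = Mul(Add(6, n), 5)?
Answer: Rational(-1178, 125) ≈ -9.4240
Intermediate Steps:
d = -5 (d = Mul(Add(6, -7), 5) = Mul(-1, 5) = -5)
Function('k')(y) = Mul(2, Pow(Add(130, y), -1), Add(36, y)) (Function('k')(y) = Mul(2, Mul(Add(y, 36), Pow(Add(y, 130), -1))) = Mul(2, Mul(Add(36, y), Pow(Add(130, y), -1))) = Mul(2, Mul(Pow(Add(130, y), -1), Add(36, y))) = Mul(2, Pow(Add(130, y), -1), Add(36, y)))
Mul(-19, Function('k')(d)) = Mul(-19, Mul(2, Pow(Add(130, -5), -1), Add(36, -5))) = Mul(-19, Mul(2, Pow(125, -1), 31)) = Mul(-19, Mul(2, Rational(1, 125), 31)) = Mul(-19, Rational(62, 125)) = Rational(-1178, 125)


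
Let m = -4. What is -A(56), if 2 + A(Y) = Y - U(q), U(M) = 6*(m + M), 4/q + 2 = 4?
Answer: -66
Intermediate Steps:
q = 2 (q = 4/(-2 + 4) = 4/2 = 4*(1/2) = 2)
U(M) = -24 + 6*M (U(M) = 6*(-4 + M) = -24 + 6*M)
A(Y) = 10 + Y (A(Y) = -2 + (Y - (-24 + 6*2)) = -2 + (Y - (-24 + 12)) = -2 + (Y - 1*(-12)) = -2 + (Y + 12) = -2 + (12 + Y) = 10 + Y)
-A(56) = -(10 + 56) = -1*66 = -66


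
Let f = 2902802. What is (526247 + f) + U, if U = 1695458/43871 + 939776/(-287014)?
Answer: 1136253383775369/331357663 ≈ 3.4291e+6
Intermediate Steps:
U = 11720822882/331357663 (U = 1695458*(1/43871) + 939776*(-1/287014) = 1695458/43871 - 469888/143507 = 11720822882/331357663 ≈ 35.372)
(526247 + f) + U = (526247 + 2902802) + 11720822882/331357663 = 3429049 + 11720822882/331357663 = 1136253383775369/331357663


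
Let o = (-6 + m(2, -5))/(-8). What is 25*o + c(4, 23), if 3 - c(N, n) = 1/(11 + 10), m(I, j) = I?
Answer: 649/42 ≈ 15.452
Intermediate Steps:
c(N, n) = 62/21 (c(N, n) = 3 - 1/(11 + 10) = 3 - 1/21 = 62/21)
o = ½ (o = (-6 + 2)/(-8) = -4*(-⅛) = ½ ≈ 0.50000)
25*o + c(4, 23) = 25*(½) + 62/21 = 25/2 + 62/21 = 649/42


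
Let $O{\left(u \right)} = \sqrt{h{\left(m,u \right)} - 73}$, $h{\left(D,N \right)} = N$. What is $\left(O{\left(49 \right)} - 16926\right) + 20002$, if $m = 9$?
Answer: $3076 + 2 i \sqrt{6} \approx 3076.0 + 4.899 i$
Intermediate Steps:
$O{\left(u \right)} = \sqrt{-73 + u}$ ($O{\left(u \right)} = \sqrt{u - 73} = \sqrt{-73 + u}$)
$\left(O{\left(49 \right)} - 16926\right) + 20002 = \left(\sqrt{-73 + 49} - 16926\right) + 20002 = \left(\sqrt{-24} - 16926\right) + 20002 = \left(2 i \sqrt{6} - 16926\right) + 20002 = \left(-16926 + 2 i \sqrt{6}\right) + 20002 = 3076 + 2 i \sqrt{6}$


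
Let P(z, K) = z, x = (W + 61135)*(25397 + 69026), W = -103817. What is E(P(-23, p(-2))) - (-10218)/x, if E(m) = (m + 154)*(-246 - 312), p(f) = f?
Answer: -147298408705923/2015081243 ≈ -73098.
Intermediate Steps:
x = -4030162486 (x = (-103817 + 61135)*(25397 + 69026) = -42682*94423 = -4030162486)
E(m) = -85932 - 558*m (E(m) = (154 + m)*(-558) = -85932 - 558*m)
E(P(-23, p(-2))) - (-10218)/x = (-85932 - 558*(-23)) - (-10218)/(-4030162486) = (-85932 + 12834) - (-10218)*(-1)/4030162486 = -73098 - 1*5109/2015081243 = -73098 - 5109/2015081243 = -147298408705923/2015081243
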